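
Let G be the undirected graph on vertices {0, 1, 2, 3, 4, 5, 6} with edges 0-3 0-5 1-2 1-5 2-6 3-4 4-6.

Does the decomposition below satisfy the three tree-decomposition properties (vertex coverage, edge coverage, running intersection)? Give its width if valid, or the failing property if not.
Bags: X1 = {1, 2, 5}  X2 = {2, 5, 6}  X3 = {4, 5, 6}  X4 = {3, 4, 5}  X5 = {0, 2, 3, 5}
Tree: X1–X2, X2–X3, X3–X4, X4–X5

A tree decomposition must satisfy three properties: every vertex lies in some bag; for every edge, both endpoints lie together in some bag; and for every vertex, the bags containing it form a connected subtree. Here bags containing vertex 2 are not connected in the tree, so the decomposition is invalid.

No — bags containing vertex 2 are not connected in the tree.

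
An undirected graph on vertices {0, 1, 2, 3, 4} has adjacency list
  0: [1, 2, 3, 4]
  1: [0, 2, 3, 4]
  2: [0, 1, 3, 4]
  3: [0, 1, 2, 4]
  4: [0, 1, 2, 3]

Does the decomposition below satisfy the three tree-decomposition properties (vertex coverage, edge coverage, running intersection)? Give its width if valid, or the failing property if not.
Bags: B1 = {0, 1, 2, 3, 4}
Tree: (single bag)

Checking the three conditions: (i) the bags cover all of {0, 1, 2, 3, 4}; (ii) for each edge, some bag contains both endpoints; (iii) the bags containing any fixed vertex form a subtree. All hold, so the decomposition is valid with width 5 − 1 = 4.

Yes; width 4.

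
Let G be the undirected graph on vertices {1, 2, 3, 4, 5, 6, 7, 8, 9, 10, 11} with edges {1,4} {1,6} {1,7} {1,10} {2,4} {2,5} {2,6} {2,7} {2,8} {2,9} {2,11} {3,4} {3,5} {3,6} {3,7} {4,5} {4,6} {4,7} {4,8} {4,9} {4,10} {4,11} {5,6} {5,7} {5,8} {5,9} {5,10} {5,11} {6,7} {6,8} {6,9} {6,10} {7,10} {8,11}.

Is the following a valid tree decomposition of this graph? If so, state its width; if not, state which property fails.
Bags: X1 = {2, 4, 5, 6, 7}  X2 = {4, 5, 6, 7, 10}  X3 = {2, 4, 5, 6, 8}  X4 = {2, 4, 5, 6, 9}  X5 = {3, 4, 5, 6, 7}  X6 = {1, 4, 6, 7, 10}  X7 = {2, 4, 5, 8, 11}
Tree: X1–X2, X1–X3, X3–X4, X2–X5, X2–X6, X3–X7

Yes; width 4.

Checking the three conditions: (i) the bags cover all of {1, 2, 3, 4, 5, 6, 7, 8, 9, 10, 11}; (ii) for each edge, some bag contains both endpoints; (iii) the bags containing any fixed vertex form a subtree. All hold, so the decomposition is valid with width 5 − 1 = 4.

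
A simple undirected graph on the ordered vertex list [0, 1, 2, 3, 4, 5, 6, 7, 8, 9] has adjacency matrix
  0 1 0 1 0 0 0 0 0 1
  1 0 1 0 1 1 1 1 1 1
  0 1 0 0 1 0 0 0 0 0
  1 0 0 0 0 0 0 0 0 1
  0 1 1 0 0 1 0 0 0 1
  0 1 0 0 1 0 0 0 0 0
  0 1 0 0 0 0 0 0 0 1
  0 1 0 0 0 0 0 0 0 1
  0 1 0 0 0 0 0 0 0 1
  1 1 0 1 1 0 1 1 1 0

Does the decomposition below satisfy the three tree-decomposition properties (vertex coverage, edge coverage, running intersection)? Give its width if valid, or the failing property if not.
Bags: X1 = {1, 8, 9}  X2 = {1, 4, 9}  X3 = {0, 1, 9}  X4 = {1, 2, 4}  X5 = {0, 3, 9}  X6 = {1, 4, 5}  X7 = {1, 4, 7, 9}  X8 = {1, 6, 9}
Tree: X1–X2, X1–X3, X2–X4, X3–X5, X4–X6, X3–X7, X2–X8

A tree decomposition must satisfy three properties: every vertex lies in some bag; for every edge, both endpoints lie together in some bag; and for every vertex, the bags containing it form a connected subtree. Here bags containing vertex 4 are not connected in the tree, so the decomposition is invalid.

No — bags containing vertex 4 are not connected in the tree.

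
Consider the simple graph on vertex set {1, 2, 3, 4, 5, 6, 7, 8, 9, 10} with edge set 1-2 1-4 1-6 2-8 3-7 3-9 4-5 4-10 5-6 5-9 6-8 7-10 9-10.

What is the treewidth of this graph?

2

A width-2 tree decomposition is:
Bags: B1 = {1, 2, 8}  B2 = {1, 6, 8}  B3 = {1, 4, 6}  B4 = {4, 5, 6}  B5 = {4, 5, 10}  B6 = {5, 9, 10}  B7 = {7, 9, 10}  B8 = {3, 7, 9}
Tree: B1–B2, B2–B3, B3–B4, B4–B5, B5–B6, B6–B7, B7–B8
The largest bag has 3 vertices, giving width 2; this decomposition certifies tw(G) ≤ 2. Since 2–8–6–1–2 is a cycle in G, G is not acyclic. Forests are exactly the graphs of treewidth ≤ 1, so tw(G) ≥ 2. The upper and lower bounds meet at 2, so that is the treewidth.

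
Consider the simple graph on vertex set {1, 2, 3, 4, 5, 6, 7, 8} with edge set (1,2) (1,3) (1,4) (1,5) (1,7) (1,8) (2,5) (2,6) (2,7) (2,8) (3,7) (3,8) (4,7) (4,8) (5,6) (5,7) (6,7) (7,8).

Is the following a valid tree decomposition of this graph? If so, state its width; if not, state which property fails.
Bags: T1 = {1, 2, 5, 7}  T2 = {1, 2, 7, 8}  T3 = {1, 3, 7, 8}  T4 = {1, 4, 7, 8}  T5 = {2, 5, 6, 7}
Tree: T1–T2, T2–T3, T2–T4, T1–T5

Vertex coverage: the bags together contain {1, 2, 3, 4, 5, 6, 7, 8}, the full vertex set. Edge coverage: each edge of G has both endpoints in at least one bag. Running intersection: for every vertex, the bags containing it form a connected subtree. All three properties hold, so this is a valid tree decomposition of width max|bag| − 1 = 3, and hence tw(G) ≤ 3.

Yes; width 3.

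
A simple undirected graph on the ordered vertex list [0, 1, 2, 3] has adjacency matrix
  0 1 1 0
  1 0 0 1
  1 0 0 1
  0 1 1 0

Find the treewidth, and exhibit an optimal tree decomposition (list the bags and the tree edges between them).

Every bag has size at most 3, so the width is 3 − 1 = 2 and tw(G) ≤ 2. For the lower bound, G contains the cycle 2–0–1–3–2, so G is not a forest; only forests have treewidth ≤ 1, hence tw(G) ≥ 2. Hence tw(G) = 2 exactly.

Treewidth 2.
One such decomposition:
Bags: B1 = {0, 1, 2}  B2 = {1, 2, 3}
Tree: B1–B2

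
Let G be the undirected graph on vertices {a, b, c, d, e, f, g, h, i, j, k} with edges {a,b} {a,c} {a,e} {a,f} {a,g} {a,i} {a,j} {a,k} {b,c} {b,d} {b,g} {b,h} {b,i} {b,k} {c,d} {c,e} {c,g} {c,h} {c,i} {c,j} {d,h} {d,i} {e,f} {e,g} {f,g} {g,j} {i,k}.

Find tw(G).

3

A width-3 tree decomposition is:
Bags: B1 = {a, b, c, g}  B2 = {a, c, g, j}  B3 = {a, b, c, i}  B4 = {a, c, e, g}  B5 = {a, b, i, k}  B6 = {a, e, f, g}  B7 = {b, c, d, i}  B8 = {b, c, d, h}
Tree: B1–B2, B1–B3, B1–B4, B3–B5, B4–B6, B3–B7, B7–B8
Each bag holds 4 vertices, so the decomposition has width 3, which upper-bounds the treewidth. On the other hand G contains the 4-clique {a, c, g, j}. A clique must lie in a single bag of any decomposition, so no decomposition can have width below 3. Hence tw(G) = 3 exactly.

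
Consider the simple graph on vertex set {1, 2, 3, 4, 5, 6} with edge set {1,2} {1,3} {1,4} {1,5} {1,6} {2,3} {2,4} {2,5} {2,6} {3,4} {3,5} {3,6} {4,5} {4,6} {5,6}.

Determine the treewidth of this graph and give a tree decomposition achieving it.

With just one bag of size 6, the width is 6 − 1 = 5, so tw(G) ≤ 5. For the lower bound, the 6 vertices {1, 2, 3, 4, 5, 6} are pairwise adjacent, and any tree decomposition puts a clique entirely inside one bag — forcing width ≥ 5. Combining the bounds, tw(G) = 5.

Treewidth 5.
One such decomposition:
Bags: B1 = {1, 2, 3, 4, 5, 6}
Tree: (single bag)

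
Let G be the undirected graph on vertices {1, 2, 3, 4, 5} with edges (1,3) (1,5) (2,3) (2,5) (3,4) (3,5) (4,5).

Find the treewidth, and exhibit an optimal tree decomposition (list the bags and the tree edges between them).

Every bag has size at most 3, so the width is 3 − 1 = 2 and tw(G) ≤ 2. For the lower bound, the 3 vertices {1, 3, 5} are pairwise adjacent, and any tree decomposition puts a clique entirely inside one bag — forcing width ≥ 2. The upper and lower bounds meet at 2, so that is the treewidth.

Treewidth 2.
One such decomposition:
Bags: B1 = {2, 3, 5}  B2 = {3, 4, 5}  B3 = {1, 3, 5}
Tree: B1–B2, B1–B3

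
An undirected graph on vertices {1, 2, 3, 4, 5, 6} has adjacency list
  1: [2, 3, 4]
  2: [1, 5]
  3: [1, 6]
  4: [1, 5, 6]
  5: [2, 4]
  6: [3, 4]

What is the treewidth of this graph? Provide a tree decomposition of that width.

Every bag has size at most 3, so the width is 3 − 1 = 2 and tw(G) ≤ 2. The edges 5–2–1–4–5 form a cycle, so G is not a tree and its treewidth is at least 2. The upper and lower bounds meet at 2, so that is the treewidth.

Treewidth 2.
Bags: B1 = {2, 4, 5}  B2 = {1, 2, 4}  B3 = {1, 4, 6}  B4 = {1, 3, 6}
Tree: B1–B2, B2–B3, B3–B4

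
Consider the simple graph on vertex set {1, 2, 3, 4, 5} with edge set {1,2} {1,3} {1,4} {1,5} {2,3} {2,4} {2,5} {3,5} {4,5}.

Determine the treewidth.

A width-3 tree decomposition is:
Bags: B1 = {1, 2, 4, 5}  B2 = {1, 2, 3, 5}
Tree: B1–B2
Each bag holds 4 vertices, so the decomposition has width 3, which upper-bounds the treewidth. On the other hand G contains the 4-clique {1, 2, 3, 5}. A clique must lie in a single bag of any decomposition, so no decomposition can have width below 3. Hence tw(G) = 3 exactly.

3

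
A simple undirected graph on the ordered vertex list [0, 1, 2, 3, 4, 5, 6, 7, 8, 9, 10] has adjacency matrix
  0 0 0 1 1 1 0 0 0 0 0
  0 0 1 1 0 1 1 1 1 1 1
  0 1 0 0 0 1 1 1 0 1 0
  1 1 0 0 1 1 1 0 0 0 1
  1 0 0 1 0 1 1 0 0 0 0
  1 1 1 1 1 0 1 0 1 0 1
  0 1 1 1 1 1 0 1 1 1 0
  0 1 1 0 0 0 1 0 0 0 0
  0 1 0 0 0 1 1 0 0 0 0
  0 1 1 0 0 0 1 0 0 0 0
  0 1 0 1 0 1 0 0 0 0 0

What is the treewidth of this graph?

3

A width-3 tree decomposition is:
Bags: B1 = {1, 5, 6, 8}  B2 = {1, 2, 5, 6}  B3 = {1, 2, 6, 7}  B4 = {1, 3, 5, 6}  B5 = {1, 2, 6, 9}  B6 = {3, 4, 5, 6}  B7 = {1, 3, 5, 10}  B8 = {0, 3, 4, 5}
Tree: B1–B2, B2–B3, B1–B4, B2–B5, B4–B6, B4–B7, B6–B8
Every bag has size at most 4, so the width is 4 − 1 = 3 and tw(G) ≤ 3. For the lower bound, the 4 vertices {0, 3, 4, 5} are pairwise adjacent, and any tree decomposition puts a clique entirely inside one bag — forcing width ≥ 3. Combining the bounds, tw(G) = 3.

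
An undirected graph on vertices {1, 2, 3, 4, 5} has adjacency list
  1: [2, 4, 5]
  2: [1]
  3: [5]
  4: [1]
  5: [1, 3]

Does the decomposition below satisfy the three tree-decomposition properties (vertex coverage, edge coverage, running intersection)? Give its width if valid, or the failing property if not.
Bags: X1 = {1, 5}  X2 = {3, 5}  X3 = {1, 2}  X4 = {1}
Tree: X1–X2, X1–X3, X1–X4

A tree decomposition must satisfy three properties: every vertex lies in some bag; for every edge, both endpoints lie together in some bag; and for every vertex, the bags containing it form a connected subtree. Here vertex 4 appears in no bag, so the decomposition is invalid.

No — vertex 4 appears in no bag.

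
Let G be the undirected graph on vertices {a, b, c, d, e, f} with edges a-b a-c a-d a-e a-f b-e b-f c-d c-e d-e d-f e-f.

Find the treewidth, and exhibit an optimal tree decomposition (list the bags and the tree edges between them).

Treewidth 3.
One optimal decomposition is:
Bags: B1 = {a, b, e, f}  B2 = {a, d, e, f}  B3 = {a, c, d, e}
Tree: B1–B2, B2–B3

The largest bag has 4 vertices, giving width 3; this decomposition certifies tw(G) ≤ 3. Conversely, {a, c, d, e} is a clique of size 4, and the vertices of any clique must share a bag in every tree decomposition; so some bag has ≥ 4 vertices and tw(G) ≥ 3. Hence tw(G) = 3 exactly.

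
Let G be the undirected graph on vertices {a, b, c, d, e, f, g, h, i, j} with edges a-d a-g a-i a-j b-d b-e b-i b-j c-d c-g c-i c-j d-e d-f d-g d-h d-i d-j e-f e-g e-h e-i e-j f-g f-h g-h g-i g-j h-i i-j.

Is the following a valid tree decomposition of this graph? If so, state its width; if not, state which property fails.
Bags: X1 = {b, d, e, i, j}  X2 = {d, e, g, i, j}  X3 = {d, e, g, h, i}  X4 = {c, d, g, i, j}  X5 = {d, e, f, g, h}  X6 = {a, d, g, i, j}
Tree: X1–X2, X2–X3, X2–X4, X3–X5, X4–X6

Vertex coverage: the bags together contain {a, b, c, d, e, f, g, h, i, j}, the full vertex set. Edge coverage: each edge of G has both endpoints in at least one bag. Running intersection: for every vertex, the bags containing it form a connected subtree. All three properties hold, so this is a valid tree decomposition of width max|bag| − 1 = 4, and hence tw(G) ≤ 4.

Yes; width 4.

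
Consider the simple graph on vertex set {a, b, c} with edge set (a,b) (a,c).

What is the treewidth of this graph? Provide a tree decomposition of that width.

Treewidth 1.
One such decomposition:
Bags: B1 = {a, c}  B2 = {a, b}
Tree: B1–B2

Each bag holds 2 vertices, so the decomposition has width 1, which upper-bounds the treewidth. Any graph with an edge has treewidth ≥ 1, and G has the edge a–c. Hence tw(G) = 1 exactly.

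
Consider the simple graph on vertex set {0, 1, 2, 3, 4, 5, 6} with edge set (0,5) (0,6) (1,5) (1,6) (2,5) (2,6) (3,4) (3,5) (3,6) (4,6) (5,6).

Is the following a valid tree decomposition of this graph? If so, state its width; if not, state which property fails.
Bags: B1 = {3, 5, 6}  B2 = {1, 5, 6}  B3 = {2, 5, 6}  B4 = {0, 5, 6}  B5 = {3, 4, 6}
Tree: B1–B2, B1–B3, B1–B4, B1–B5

Every vertex of G appears in some bag (union = {0, 1, 2, 3, 4, 5, 6}); every edge is covered by a bag; and for each vertex v the set of bags containing v is connected in the bag tree. The decomposition is therefore valid. The largest bag has 3 vertices, so the width is 2.

Yes; width 2.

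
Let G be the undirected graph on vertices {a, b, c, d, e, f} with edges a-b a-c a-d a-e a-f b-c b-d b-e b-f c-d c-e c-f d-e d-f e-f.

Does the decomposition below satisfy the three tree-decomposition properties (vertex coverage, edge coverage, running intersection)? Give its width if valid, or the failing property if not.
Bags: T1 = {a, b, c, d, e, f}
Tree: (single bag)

Yes; width 5.

Every vertex of G appears in some bag (union = {a, b, c, d, e, f}); every edge is covered by a bag; and for each vertex v the set of bags containing v is connected in the bag tree. The decomposition is therefore valid. The largest bag has 6 vertices, so the width is 5.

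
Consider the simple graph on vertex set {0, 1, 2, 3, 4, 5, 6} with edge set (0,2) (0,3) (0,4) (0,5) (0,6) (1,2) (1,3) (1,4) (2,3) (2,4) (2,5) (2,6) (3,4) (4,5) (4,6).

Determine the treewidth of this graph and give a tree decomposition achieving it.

Each bag holds 4 vertices, so the decomposition has width 3, which upper-bounds the treewidth. For the lower bound, the 4 vertices {0, 2, 3, 4} are pairwise adjacent, and any tree decomposition puts a clique entirely inside one bag — forcing width ≥ 3. Combining the bounds, tw(G) = 3.

Treewidth 3.
One optimal decomposition is:
Bags: B1 = {0, 2, 4, 5}  B2 = {0, 2, 4, 6}  B3 = {0, 2, 3, 4}  B4 = {1, 2, 3, 4}
Tree: B1–B2, B1–B3, B3–B4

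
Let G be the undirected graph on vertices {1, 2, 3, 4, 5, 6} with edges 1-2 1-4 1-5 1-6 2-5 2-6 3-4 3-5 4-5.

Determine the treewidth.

A width-2 tree decomposition is:
Bags: B1 = {1, 2, 5}  B2 = {1, 2, 6}  B3 = {1, 4, 5}  B4 = {3, 4, 5}
Tree: B1–B2, B1–B3, B3–B4
The largest bag has 3 vertices, giving width 2; this decomposition certifies tw(G) ≤ 2. Conversely, {1, 2, 5} is a clique of size 3, and the vertices of any clique must share a bag in every tree decomposition; so some bag has ≥ 3 vertices and tw(G) ≥ 2. Hence tw(G) = 2 exactly.

2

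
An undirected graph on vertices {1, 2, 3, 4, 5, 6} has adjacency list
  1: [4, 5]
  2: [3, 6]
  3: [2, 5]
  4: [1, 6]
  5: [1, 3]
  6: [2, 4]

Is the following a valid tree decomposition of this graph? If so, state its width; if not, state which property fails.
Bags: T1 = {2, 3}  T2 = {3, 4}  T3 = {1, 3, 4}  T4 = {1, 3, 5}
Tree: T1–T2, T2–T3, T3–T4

A tree decomposition must satisfy three properties: every vertex lies in some bag; for every edge, both endpoints lie together in some bag; and for every vertex, the bags containing it form a connected subtree. Here vertex 6 appears in no bag, so the decomposition is invalid.

No — vertex 6 appears in no bag.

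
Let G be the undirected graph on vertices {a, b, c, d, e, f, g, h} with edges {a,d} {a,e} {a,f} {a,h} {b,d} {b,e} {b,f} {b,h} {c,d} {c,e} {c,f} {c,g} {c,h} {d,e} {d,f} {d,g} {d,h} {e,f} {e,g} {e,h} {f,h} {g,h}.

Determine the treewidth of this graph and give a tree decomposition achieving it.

Each bag holds 5 vertices, so the decomposition has width 4, which upper-bounds the treewidth. On the other hand G contains the 5-clique {c, d, e, g, h}. A clique must lie in a single bag of any decomposition, so no decomposition can have width below 4. Hence tw(G) = 4 exactly.

Treewidth 4.
One such decomposition:
Bags: B1 = {c, d, e, f, h}  B2 = {b, d, e, f, h}  B3 = {c, d, e, g, h}  B4 = {a, d, e, f, h}
Tree: B1–B2, B1–B3, B2–B4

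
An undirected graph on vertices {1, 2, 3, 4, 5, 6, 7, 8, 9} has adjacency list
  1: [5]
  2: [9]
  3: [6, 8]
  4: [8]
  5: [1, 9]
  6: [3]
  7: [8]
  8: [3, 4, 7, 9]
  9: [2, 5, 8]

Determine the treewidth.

1

A width-1 tree decomposition is:
Bags: B1 = {3, 8}  B2 = {3, 6}  B3 = {8, 9}  B4 = {7, 8}  B5 = {5, 9}  B6 = {2, 9}  B7 = {4, 8}  B8 = {1, 5}
Tree: B1–B2, B1–B3, B3–B4, B3–B5, B3–B6, B3–B7, B5–B8
The largest bag has 2 vertices, giving width 1; this decomposition certifies tw(G) ≤ 1. Any graph with an edge has treewidth ≥ 1, and G has the edge 8–3. Combining the bounds, tw(G) = 1.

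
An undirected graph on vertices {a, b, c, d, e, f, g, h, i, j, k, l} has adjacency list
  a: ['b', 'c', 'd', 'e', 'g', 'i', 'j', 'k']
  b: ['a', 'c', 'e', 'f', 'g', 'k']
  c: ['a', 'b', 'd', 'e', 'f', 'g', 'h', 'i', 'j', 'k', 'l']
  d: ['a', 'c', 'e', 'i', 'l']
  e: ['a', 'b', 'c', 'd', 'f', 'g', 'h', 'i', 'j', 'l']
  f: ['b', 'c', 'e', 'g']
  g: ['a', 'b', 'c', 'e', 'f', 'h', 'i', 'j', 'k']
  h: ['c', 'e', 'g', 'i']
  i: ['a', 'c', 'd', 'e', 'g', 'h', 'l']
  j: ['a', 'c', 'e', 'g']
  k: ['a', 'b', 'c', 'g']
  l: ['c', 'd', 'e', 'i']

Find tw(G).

4

A width-4 tree decomposition is:
Bags: B1 = {a, b, c, e, g}  B2 = {a, b, c, g, k}  B3 = {b, c, e, f, g}  B4 = {a, c, e, g, i}  B5 = {c, e, g, h, i}  B6 = {a, c, d, e, i}  B7 = {a, c, e, g, j}  B8 = {c, d, e, i, l}
Tree: B1–B2, B1–B3, B1–B4, B4–B5, B4–B6, B4–B7, B6–B8
Every bag has size at most 5, so the width is 5 − 1 = 4 and tw(G) ≤ 4. For the lower bound, the 5 vertices {a, c, d, e, i} are pairwise adjacent, and any tree decomposition puts a clique entirely inside one bag — forcing width ≥ 4. The upper and lower bounds meet at 4, so that is the treewidth.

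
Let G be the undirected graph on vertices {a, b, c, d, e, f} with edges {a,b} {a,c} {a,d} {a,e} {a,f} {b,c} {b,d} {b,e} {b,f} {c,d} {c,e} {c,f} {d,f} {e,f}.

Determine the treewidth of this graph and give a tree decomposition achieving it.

Treewidth 4.
One such decomposition:
Bags: B1 = {a, b, c, e, f}  B2 = {a, b, c, d, f}
Tree: B1–B2

The largest bag has 5 vertices, giving width 4; this decomposition certifies tw(G) ≤ 4. On the other hand G contains the 5-clique {a, b, c, d, f}. A clique must lie in a single bag of any decomposition, so no decomposition can have width below 4. Hence tw(G) = 4 exactly.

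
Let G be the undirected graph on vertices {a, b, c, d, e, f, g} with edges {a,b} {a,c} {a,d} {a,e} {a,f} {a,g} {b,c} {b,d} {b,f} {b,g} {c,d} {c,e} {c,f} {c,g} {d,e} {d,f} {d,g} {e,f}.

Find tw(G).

4

A width-4 tree decomposition is:
Bags: B1 = {a, b, c, d, f}  B2 = {a, b, c, d, g}  B3 = {a, c, d, e, f}
Tree: B1–B2, B1–B3
Every bag has size at most 5, so the width is 5 − 1 = 4 and tw(G) ≤ 4. On the other hand G contains the 5-clique {a, b, c, d, g}. A clique must lie in a single bag of any decomposition, so no decomposition can have width below 4. Therefore the treewidth is 4.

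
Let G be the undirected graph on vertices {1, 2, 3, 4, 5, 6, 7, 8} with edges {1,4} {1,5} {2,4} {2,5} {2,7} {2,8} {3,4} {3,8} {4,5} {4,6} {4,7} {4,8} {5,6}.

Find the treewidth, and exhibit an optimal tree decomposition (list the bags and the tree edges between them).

Treewidth 2.
Bags: B1 = {2, 4, 5}  B2 = {2, 4, 8}  B3 = {2, 4, 7}  B4 = {3, 4, 8}  B5 = {1, 4, 5}  B6 = {4, 5, 6}
Tree: B1–B2, B1–B3, B2–B4, B1–B5, B1–B6

Each bag holds 3 vertices, so the decomposition has width 2, which upper-bounds the treewidth. Conversely, {1, 4, 5} is a clique of size 3, and the vertices of any clique must share a bag in every tree decomposition; so some bag has ≥ 3 vertices and tw(G) ≥ 2. Combining the bounds, tw(G) = 2.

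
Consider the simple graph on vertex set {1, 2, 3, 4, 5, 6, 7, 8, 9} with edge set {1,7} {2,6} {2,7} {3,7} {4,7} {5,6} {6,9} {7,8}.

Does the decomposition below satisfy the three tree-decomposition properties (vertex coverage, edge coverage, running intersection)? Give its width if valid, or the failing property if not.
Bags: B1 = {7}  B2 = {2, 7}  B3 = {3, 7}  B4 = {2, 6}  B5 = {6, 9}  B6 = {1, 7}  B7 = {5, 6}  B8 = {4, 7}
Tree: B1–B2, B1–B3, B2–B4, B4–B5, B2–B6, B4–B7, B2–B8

A tree decomposition must satisfy three properties: every vertex lies in some bag; for every edge, both endpoints lie together in some bag; and for every vertex, the bags containing it form a connected subtree. Here vertex 8 appears in no bag, so the decomposition is invalid.

No — vertex 8 appears in no bag.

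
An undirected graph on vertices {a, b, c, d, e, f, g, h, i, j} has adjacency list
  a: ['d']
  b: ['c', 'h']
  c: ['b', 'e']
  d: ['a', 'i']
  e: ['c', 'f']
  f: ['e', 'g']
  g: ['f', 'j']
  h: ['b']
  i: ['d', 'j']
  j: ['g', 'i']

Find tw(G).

1

A width-1 tree decomposition is:
Bags: B1 = {a, d}  B2 = {d, i}  B3 = {i, j}  B4 = {g, j}  B5 = {f, g}  B6 = {e, f}  B7 = {c, e}  B8 = {b, c}  B9 = {b, h}
Tree: B1–B2, B2–B3, B3–B4, B4–B5, B5–B6, B6–B7, B7–B8, B8–B9
Each bag holds 2 vertices, so the decomposition has width 1, which upper-bounds the treewidth. Any graph with an edge has treewidth ≥ 1, and G has the edge a–d. Combining the bounds, tw(G) = 1.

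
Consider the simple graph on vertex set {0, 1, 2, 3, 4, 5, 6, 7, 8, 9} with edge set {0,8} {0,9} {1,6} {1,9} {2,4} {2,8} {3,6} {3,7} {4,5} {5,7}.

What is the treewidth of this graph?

A width-2 tree decomposition is:
Bags: B1 = {3, 6, 7}  B2 = {5, 6, 7}  B3 = {4, 5, 6}  B4 = {2, 4, 6}  B5 = {2, 6, 8}  B6 = {0, 6, 8}  B7 = {0, 6, 9}  B8 = {1, 6, 9}
Tree: B1–B2, B2–B3, B3–B4, B4–B5, B5–B6, B6–B7, B7–B8
The largest bag has 3 vertices, giving width 2; this decomposition certifies tw(G) ≤ 2. Since 6–3–7–5–4–2–8–0–9–1–6 is a cycle in G, G is not acyclic. Forests are exactly the graphs of treewidth ≤ 1, so tw(G) ≥ 2. Hence tw(G) = 2 exactly.

2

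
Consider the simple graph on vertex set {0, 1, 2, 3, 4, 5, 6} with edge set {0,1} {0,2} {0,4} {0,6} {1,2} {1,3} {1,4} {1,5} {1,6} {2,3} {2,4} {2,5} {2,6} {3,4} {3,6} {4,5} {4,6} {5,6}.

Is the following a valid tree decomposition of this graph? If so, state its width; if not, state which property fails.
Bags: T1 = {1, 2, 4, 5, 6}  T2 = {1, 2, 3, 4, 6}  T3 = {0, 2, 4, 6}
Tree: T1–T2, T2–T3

No — edge (1,0) lies in no bag.

A tree decomposition must satisfy three properties: every vertex lies in some bag; for every edge, both endpoints lie together in some bag; and for every vertex, the bags containing it form a connected subtree. Here edge (1,0) lies in no bag, so the decomposition is invalid.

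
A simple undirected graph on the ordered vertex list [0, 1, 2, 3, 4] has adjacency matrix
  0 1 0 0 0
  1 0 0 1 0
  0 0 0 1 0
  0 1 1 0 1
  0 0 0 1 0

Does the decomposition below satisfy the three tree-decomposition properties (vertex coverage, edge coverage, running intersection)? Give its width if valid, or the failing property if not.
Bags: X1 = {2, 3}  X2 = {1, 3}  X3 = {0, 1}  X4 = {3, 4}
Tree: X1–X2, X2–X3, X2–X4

Every vertex of G appears in some bag (union = {0, 1, 2, 3, 4}); every edge is covered by a bag; and for each vertex v the set of bags containing v is connected in the bag tree. The decomposition is therefore valid. The largest bag has 2 vertices, so the width is 1.

Yes; width 1.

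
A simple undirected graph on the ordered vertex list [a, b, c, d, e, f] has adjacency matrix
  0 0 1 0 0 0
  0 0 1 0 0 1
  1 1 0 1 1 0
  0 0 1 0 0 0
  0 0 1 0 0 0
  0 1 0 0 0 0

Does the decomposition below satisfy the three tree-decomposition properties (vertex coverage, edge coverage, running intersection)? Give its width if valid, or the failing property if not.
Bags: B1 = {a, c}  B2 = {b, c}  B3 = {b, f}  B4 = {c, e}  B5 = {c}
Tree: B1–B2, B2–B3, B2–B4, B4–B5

A tree decomposition must satisfy three properties: every vertex lies in some bag; for every edge, both endpoints lie together in some bag; and for every vertex, the bags containing it form a connected subtree. Here vertex d appears in no bag, so the decomposition is invalid.

No — vertex d appears in no bag.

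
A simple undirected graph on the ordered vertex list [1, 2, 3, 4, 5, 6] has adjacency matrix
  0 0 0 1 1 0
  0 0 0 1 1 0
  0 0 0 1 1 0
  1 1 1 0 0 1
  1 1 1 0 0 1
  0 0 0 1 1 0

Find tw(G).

2

A width-2 tree decomposition is:
Bags: B1 = {3, 4, 5}  B2 = {1, 4, 5}  B3 = {4, 5, 6}  B4 = {2, 4, 5}
Tree: B1–B2, B2–B3, B3–B4
Every bag has size at most 3, so the width is 3 − 1 = 2 and tw(G) ≤ 2. For the lower bound, G contains the cycle 4–3–5–1–4, so G is not a forest; only forests have treewidth ≤ 1, hence tw(G) ≥ 2. Therefore the treewidth is 2.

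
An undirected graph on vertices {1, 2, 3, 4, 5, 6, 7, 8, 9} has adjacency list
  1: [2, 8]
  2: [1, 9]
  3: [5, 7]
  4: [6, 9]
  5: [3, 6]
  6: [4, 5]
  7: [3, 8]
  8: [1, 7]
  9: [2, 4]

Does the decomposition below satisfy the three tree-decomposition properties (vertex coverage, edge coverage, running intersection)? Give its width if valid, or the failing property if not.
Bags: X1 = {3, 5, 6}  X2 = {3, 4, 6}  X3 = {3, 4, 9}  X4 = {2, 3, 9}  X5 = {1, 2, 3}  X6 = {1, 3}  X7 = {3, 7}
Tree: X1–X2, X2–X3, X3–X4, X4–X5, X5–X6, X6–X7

No — vertex 8 appears in no bag.

A tree decomposition must satisfy three properties: every vertex lies in some bag; for every edge, both endpoints lie together in some bag; and for every vertex, the bags containing it form a connected subtree. Here vertex 8 appears in no bag, so the decomposition is invalid.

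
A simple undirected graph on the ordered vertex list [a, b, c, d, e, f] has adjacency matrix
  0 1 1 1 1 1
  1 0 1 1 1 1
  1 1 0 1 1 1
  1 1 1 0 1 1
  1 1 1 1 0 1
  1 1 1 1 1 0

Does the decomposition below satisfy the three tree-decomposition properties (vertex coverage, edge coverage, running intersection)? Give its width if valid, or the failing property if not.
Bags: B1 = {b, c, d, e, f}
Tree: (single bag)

No — vertex a appears in no bag.

A tree decomposition must satisfy three properties: every vertex lies in some bag; for every edge, both endpoints lie together in some bag; and for every vertex, the bags containing it form a connected subtree. Here vertex a appears in no bag, so the decomposition is invalid.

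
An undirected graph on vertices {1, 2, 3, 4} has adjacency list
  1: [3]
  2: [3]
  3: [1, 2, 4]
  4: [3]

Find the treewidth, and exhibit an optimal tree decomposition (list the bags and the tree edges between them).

Every bag has size at most 2, so the width is 2 − 1 = 1 and tw(G) ≤ 1. G has an edge, so its treewidth is at least 1. Hence tw(G) = 1 exactly.

Treewidth 1.
One optimal decomposition is:
Bags: B1 = {2, 3}  B2 = {1, 3}  B3 = {3, 4}
Tree: B1–B2, B2–B3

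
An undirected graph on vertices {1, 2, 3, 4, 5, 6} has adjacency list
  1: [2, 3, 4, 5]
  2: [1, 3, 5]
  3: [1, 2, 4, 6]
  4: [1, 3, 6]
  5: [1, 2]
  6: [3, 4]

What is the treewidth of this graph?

2

A width-2 tree decomposition is:
Bags: B1 = {1, 3, 4}  B2 = {1, 2, 3}  B3 = {3, 4, 6}  B4 = {1, 2, 5}
Tree: B1–B2, B1–B3, B2–B4
The largest bag has 3 vertices, giving width 2; this decomposition certifies tw(G) ≤ 2. Conversely, {1, 2, 3} is a clique of size 3, and the vertices of any clique must share a bag in every tree decomposition; so some bag has ≥ 3 vertices and tw(G) ≥ 2. Therefore the treewidth is 2.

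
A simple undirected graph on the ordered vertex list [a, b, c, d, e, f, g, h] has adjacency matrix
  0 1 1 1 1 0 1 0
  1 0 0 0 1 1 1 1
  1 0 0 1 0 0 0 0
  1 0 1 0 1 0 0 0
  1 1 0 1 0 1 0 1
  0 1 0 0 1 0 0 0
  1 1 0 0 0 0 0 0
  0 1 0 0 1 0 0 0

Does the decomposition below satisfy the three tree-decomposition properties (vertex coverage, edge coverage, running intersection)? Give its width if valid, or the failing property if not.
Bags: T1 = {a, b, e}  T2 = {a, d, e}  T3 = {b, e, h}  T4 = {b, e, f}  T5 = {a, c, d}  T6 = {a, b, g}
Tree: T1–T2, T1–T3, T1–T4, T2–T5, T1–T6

Yes; width 2.

Every vertex of G appears in some bag (union = {a, b, c, d, e, f, g, h}); every edge is covered by a bag; and for each vertex v the set of bags containing v is connected in the bag tree. The decomposition is therefore valid. The largest bag has 3 vertices, so the width is 2.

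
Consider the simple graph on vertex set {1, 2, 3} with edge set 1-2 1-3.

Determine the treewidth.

1

A width-1 tree decomposition is:
Bags: B1 = {1, 3}  B2 = {1, 2}
Tree: B1–B2
The largest bag has 2 vertices, giving width 1; this decomposition certifies tw(G) ≤ 1. Any graph with an edge has treewidth ≥ 1, and G has the edge 3–1. Therefore the treewidth is 1.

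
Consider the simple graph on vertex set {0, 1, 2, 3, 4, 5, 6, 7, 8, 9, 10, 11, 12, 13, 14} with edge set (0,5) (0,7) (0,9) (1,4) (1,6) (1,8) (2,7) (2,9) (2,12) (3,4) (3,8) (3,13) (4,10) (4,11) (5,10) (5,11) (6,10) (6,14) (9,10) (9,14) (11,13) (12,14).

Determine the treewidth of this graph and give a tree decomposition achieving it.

Treewidth 3.
Bags: B1 = {2, 7, 12, 14}  B2 = {2, 7, 9, 14}  B3 = {0, 7, 9, 14}  B4 = {0, 6, 9, 14}  B5 = {0, 6, 9, 10}  B6 = {0, 5, 6, 10}  B7 = {1, 5, 6, 10}  B8 = {1, 4, 5, 10}  B9 = {1, 4, 5, 11}  B10 = {1, 4, 8, 11}  B11 = {3, 4, 8, 11}  B12 = {3, 8, 11, 13}
Tree: B1–B2, B2–B3, B3–B4, B4–B5, B5–B6, B6–B7, B7–B8, B8–B9, B9–B10, B10–B11, B11–B12

Every bag has size at most 4, so the width is 4 − 1 = 3 and tw(G) ≤ 3. For the lower bound: the 4 vertex sets {2,7,12}, {14}, {9}, {0,5,6,10} are disjoint, each induces a connected subgraph, and every pair is joined by at least one edge of G. Contracting each set to a single vertex therefore yields K_{4} as a minor, and since treewidth is minor-monotone, tw(G) ≥ tw(K_{4}) = 3. Therefore the treewidth is 3.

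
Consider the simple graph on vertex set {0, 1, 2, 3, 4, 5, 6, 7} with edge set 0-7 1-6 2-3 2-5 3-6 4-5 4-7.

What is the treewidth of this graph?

1

A width-1 tree decomposition is:
Bags: B1 = {1, 6}  B2 = {3, 6}  B3 = {2, 3}  B4 = {2, 5}  B5 = {4, 5}  B6 = {4, 7}  B7 = {0, 7}
Tree: B1–B2, B2–B3, B3–B4, B4–B5, B5–B6, B6–B7
Each bag holds 2 vertices, so the decomposition has width 1, which upper-bounds the treewidth. Any graph with an edge has treewidth ≥ 1, and G has the edge 1–6. Hence tw(G) = 1 exactly.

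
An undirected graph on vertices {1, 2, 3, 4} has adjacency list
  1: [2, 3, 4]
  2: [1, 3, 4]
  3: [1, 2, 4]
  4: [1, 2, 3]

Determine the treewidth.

A width-3 tree decomposition is:
Bags: B1 = {1, 2, 3, 4}
Tree: (single bag)
With just one bag of size 4, the width is 4 − 1 = 3, so tw(G) ≤ 3. Conversely, {1, 2, 3, 4} is a clique of size 4, and the vertices of any clique must share a bag in every tree decomposition; so some bag has ≥ 4 vertices and tw(G) ≥ 3. The upper and lower bounds meet at 3, so that is the treewidth.

3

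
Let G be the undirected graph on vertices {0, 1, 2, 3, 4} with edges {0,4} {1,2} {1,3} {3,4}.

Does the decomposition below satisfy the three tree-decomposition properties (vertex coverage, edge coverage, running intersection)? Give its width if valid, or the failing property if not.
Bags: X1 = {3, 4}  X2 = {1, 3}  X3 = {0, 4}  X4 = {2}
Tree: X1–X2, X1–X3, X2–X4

A tree decomposition must satisfy three properties: every vertex lies in some bag; for every edge, both endpoints lie together in some bag; and for every vertex, the bags containing it form a connected subtree. Here edge (1,2) lies in no bag, so the decomposition is invalid.

No — edge (1,2) lies in no bag.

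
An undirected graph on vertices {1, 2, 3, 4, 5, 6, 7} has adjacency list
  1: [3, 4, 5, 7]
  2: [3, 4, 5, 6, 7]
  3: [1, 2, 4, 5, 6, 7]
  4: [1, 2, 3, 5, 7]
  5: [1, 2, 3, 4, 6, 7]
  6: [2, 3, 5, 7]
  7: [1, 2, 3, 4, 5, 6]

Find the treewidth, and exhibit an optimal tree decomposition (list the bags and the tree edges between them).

Each bag holds 5 vertices, so the decomposition has width 4, which upper-bounds the treewidth. On the other hand G contains the 5-clique {1, 3, 4, 5, 7}. A clique must lie in a single bag of any decomposition, so no decomposition can have width below 4. Therefore the treewidth is 4.

Treewidth 4.
Bags: B1 = {2, 3, 4, 5, 7}  B2 = {1, 3, 4, 5, 7}  B3 = {2, 3, 5, 6, 7}
Tree: B1–B2, B1–B3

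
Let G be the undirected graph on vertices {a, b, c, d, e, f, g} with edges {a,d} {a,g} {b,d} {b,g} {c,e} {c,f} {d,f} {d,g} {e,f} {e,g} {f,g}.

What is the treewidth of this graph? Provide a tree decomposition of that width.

Treewidth 2.
One optimal decomposition is:
Bags: B1 = {d, f, g}  B2 = {a, d, g}  B3 = {b, d, g}  B4 = {e, f, g}  B5 = {c, e, f}
Tree: B1–B2, B1–B3, B1–B4, B4–B5

Each bag holds 3 vertices, so the decomposition has width 2, which upper-bounds the treewidth. On the other hand G contains the 3-clique {d, f, g}. A clique must lie in a single bag of any decomposition, so no decomposition can have width below 2. Hence tw(G) = 2 exactly.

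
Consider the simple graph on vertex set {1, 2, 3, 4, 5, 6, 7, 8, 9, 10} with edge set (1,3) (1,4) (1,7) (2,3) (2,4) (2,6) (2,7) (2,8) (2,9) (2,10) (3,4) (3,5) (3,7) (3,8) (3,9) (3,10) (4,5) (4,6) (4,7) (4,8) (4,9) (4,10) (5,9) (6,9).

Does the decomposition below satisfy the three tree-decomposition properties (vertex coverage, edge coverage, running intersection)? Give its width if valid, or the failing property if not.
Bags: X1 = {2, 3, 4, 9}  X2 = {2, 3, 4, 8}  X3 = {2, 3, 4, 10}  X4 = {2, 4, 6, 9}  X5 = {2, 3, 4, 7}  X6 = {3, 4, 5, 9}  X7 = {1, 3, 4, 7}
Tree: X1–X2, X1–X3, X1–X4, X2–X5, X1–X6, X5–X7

Every vertex of G appears in some bag (union = {1, 2, 3, 4, 5, 6, 7, 8, 9, 10}); every edge is covered by a bag; and for each vertex v the set of bags containing v is connected in the bag tree. The decomposition is therefore valid. The largest bag has 4 vertices, so the width is 3.

Yes; width 3.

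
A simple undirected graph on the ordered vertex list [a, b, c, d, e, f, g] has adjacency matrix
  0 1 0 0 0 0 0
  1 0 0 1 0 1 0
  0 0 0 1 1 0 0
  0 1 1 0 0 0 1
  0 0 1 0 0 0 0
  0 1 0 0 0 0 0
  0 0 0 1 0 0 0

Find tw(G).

A width-1 tree decomposition is:
Bags: B1 = {c, e}  B2 = {c, d}  B3 = {d, g}  B4 = {b, d}  B5 = {b, f}  B6 = {a, b}
Tree: B1–B2, B2–B3, B3–B4, B4–B5, B4–B6
Each bag holds 2 vertices, so the decomposition has width 1, which upper-bounds the treewidth. Since G has at least one edge (e.g. e–c), it is not an edgeless graph, so tw(G) ≥ 1. Combining the bounds, tw(G) = 1.

1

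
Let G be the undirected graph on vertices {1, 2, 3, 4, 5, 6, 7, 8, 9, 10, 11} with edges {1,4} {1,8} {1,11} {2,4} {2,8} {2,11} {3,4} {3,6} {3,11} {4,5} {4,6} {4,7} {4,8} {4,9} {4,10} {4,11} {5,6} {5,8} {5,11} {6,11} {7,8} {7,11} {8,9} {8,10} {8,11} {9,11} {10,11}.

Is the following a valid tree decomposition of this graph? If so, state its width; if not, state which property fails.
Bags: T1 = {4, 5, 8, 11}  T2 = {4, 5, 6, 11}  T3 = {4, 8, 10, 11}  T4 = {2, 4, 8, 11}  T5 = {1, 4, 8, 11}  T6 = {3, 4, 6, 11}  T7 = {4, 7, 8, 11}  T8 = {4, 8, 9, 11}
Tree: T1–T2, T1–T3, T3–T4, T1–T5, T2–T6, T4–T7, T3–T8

Vertex coverage: the bags together contain {1, 2, 3, 4, 5, 6, 7, 8, 9, 10, 11}, the full vertex set. Edge coverage: each edge of G has both endpoints in at least one bag. Running intersection: for every vertex, the bags containing it form a connected subtree. All three properties hold, so this is a valid tree decomposition of width max|bag| − 1 = 3, and hence tw(G) ≤ 3.

Yes; width 3.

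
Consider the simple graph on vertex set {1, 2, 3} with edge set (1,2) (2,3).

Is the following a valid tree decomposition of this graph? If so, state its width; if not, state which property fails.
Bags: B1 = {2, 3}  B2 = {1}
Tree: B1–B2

No — edge (2,1) lies in no bag.

A tree decomposition must satisfy three properties: every vertex lies in some bag; for every edge, both endpoints lie together in some bag; and for every vertex, the bags containing it form a connected subtree. Here edge (2,1) lies in no bag, so the decomposition is invalid.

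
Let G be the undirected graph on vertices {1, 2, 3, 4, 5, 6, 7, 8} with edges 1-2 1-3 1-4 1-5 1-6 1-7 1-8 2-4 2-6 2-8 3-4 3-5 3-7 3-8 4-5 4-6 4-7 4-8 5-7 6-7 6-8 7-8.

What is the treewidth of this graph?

4

A width-4 tree decomposition is:
Bags: B1 = {1, 4, 6, 7, 8}  B2 = {1, 3, 4, 7, 8}  B3 = {1, 3, 4, 5, 7}  B4 = {1, 2, 4, 6, 8}
Tree: B1–B2, B2–B3, B1–B4
Every bag has size at most 5, so the width is 5 − 1 = 4 and tw(G) ≤ 4. Conversely, {1, 2, 4, 6, 8} is a clique of size 5, and the vertices of any clique must share a bag in every tree decomposition; so some bag has ≥ 5 vertices and tw(G) ≥ 4. The upper and lower bounds meet at 4, so that is the treewidth.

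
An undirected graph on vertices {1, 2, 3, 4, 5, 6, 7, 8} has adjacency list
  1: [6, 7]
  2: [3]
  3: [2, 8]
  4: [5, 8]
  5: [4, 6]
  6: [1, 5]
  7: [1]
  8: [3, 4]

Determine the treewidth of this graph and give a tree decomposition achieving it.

The largest bag has 2 vertices, giving width 1; this decomposition certifies tw(G) ≤ 1. G has an edge, so its treewidth is at least 1. Therefore the treewidth is 1.

Treewidth 1.
Bags: B1 = {2, 3}  B2 = {3, 8}  B3 = {4, 8}  B4 = {4, 5}  B5 = {5, 6}  B6 = {1, 6}  B7 = {1, 7}
Tree: B1–B2, B2–B3, B3–B4, B4–B5, B5–B6, B6–B7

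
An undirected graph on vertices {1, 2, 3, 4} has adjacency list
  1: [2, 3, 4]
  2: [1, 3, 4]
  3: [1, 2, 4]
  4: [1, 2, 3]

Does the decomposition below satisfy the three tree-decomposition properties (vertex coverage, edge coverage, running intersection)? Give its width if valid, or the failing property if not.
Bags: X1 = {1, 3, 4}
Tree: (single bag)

No — vertex 2 appears in no bag.

A tree decomposition must satisfy three properties: every vertex lies in some bag; for every edge, both endpoints lie together in some bag; and for every vertex, the bags containing it form a connected subtree. Here vertex 2 appears in no bag, so the decomposition is invalid.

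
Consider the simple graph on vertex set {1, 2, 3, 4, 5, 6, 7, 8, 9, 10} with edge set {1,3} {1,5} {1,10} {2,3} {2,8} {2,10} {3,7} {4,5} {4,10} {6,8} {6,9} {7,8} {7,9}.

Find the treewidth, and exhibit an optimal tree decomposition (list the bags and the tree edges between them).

Treewidth 2.
One optimal decomposition is:
Bags: B1 = {1, 4, 5}  B2 = {1, 4, 10}  B3 = {1, 3, 10}  B4 = {2, 3, 10}  B5 = {2, 3, 7}  B6 = {2, 7, 8}  B7 = {7, 8, 9}  B8 = {6, 8, 9}
Tree: B1–B2, B2–B3, B3–B4, B4–B5, B5–B6, B6–B7, B7–B8

Each bag holds 3 vertices, so the decomposition has width 2, which upper-bounds the treewidth. The edges 5–4–10–1–5 form a cycle, so G is not a tree and its treewidth is at least 2. Hence tw(G) = 2 exactly.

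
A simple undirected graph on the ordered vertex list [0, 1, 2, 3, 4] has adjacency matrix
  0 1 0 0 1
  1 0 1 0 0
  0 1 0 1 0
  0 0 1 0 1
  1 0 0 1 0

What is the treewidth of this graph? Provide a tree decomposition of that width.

Each bag holds 3 vertices, so the decomposition has width 2, which upper-bounds the treewidth. The edges 3–2–1–0–4–3 form a cycle, so G is not a tree and its treewidth is at least 2. Therefore the treewidth is 2.

Treewidth 2.
Bags: B1 = {1, 2, 3}  B2 = {0, 1, 3}  B3 = {0, 3, 4}
Tree: B1–B2, B2–B3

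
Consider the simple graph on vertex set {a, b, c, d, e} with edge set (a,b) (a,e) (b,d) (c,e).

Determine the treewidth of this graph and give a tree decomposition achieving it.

The largest bag has 2 vertices, giving width 1; this decomposition certifies tw(G) ≤ 1. Any graph with an edge has treewidth ≥ 1, and G has the edge a–e. Combining the bounds, tw(G) = 1.

Treewidth 1.
One optimal decomposition is:
Bags: B1 = {a, e}  B2 = {a, b}  B3 = {c, e}  B4 = {b, d}
Tree: B1–B2, B1–B3, B2–B4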